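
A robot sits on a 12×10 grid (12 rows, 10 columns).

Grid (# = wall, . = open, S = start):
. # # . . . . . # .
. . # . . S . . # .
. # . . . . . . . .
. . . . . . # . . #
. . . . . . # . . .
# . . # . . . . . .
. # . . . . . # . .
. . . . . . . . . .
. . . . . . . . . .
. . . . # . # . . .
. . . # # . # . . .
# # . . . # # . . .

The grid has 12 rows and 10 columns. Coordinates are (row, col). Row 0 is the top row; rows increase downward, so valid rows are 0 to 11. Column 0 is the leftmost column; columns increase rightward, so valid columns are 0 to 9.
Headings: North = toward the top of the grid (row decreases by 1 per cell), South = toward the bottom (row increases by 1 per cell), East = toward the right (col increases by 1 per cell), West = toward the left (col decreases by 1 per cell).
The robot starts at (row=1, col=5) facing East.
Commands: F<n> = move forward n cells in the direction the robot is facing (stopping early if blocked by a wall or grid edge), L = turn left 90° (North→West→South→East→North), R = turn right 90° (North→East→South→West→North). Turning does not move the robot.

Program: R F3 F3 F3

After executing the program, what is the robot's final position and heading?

Answer: Final position: (row=10, col=5), facing South

Derivation:
Start: (row=1, col=5), facing East
  R: turn right, now facing South
  F3: move forward 3, now at (row=4, col=5)
  F3: move forward 3, now at (row=7, col=5)
  F3: move forward 3, now at (row=10, col=5)
Final: (row=10, col=5), facing South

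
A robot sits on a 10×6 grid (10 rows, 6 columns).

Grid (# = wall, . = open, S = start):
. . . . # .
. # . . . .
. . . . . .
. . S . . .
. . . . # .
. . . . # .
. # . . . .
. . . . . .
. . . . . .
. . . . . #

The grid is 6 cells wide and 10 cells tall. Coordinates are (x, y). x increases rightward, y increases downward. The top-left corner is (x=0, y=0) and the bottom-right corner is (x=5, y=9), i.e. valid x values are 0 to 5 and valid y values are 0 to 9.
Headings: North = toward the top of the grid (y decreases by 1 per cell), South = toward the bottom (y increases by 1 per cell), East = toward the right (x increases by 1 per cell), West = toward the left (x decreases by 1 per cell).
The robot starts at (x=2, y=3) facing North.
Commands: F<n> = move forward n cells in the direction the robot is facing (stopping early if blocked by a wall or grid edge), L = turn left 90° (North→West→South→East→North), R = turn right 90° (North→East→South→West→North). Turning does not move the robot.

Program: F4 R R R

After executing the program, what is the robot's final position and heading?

Answer: Final position: (x=2, y=0), facing West

Derivation:
Start: (x=2, y=3), facing North
  F4: move forward 3/4 (blocked), now at (x=2, y=0)
  R: turn right, now facing East
  R: turn right, now facing South
  R: turn right, now facing West
Final: (x=2, y=0), facing West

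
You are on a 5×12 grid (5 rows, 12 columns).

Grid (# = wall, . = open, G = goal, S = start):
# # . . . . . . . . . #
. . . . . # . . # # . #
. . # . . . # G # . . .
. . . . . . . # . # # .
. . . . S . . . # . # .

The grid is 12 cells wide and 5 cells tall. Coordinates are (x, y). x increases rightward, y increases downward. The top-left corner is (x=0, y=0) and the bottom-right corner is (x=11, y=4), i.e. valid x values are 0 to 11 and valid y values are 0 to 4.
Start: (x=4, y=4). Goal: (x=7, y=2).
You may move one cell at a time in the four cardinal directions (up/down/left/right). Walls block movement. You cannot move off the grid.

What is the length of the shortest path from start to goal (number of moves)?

BFS from (x=4, y=4) until reaching (x=7, y=2):
  Distance 0: (x=4, y=4)
  Distance 1: (x=4, y=3), (x=3, y=4), (x=5, y=4)
  Distance 2: (x=4, y=2), (x=3, y=3), (x=5, y=3), (x=2, y=4), (x=6, y=4)
  Distance 3: (x=4, y=1), (x=3, y=2), (x=5, y=2), (x=2, y=3), (x=6, y=3), (x=1, y=4), (x=7, y=4)
  Distance 4: (x=4, y=0), (x=3, y=1), (x=1, y=3), (x=0, y=4)
  Distance 5: (x=3, y=0), (x=5, y=0), (x=2, y=1), (x=1, y=2), (x=0, y=3)
  Distance 6: (x=2, y=0), (x=6, y=0), (x=1, y=1), (x=0, y=2)
  Distance 7: (x=7, y=0), (x=0, y=1), (x=6, y=1)
  Distance 8: (x=8, y=0), (x=7, y=1)
  Distance 9: (x=9, y=0), (x=7, y=2)  <- goal reached here
One shortest path (9 moves): (x=4, y=4) -> (x=4, y=3) -> (x=4, y=2) -> (x=4, y=1) -> (x=4, y=0) -> (x=5, y=0) -> (x=6, y=0) -> (x=7, y=0) -> (x=7, y=1) -> (x=7, y=2)

Answer: Shortest path length: 9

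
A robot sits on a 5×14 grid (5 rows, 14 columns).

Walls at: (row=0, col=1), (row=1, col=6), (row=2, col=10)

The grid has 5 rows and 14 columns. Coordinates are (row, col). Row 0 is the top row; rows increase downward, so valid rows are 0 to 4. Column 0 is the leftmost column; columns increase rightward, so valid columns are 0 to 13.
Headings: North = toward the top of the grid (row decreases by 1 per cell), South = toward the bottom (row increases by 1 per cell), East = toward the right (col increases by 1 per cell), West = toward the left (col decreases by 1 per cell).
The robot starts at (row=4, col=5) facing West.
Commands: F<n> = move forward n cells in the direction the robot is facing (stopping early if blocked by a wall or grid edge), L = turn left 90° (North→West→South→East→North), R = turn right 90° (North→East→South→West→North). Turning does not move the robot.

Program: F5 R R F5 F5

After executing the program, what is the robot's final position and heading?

Start: (row=4, col=5), facing West
  F5: move forward 5, now at (row=4, col=0)
  R: turn right, now facing North
  R: turn right, now facing East
  F5: move forward 5, now at (row=4, col=5)
  F5: move forward 5, now at (row=4, col=10)
Final: (row=4, col=10), facing East

Answer: Final position: (row=4, col=10), facing East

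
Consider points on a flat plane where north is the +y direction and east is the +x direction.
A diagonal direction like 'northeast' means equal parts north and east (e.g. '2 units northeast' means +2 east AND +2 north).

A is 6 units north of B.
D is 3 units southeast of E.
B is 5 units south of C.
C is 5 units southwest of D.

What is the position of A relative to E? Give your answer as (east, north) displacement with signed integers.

Answer: A is at (east=-2, north=-7) relative to E.

Derivation:
Place E at the origin (east=0, north=0).
  D is 3 units southeast of E: delta (east=+3, north=-3); D at (east=3, north=-3).
  C is 5 units southwest of D: delta (east=-5, north=-5); C at (east=-2, north=-8).
  B is 5 units south of C: delta (east=+0, north=-5); B at (east=-2, north=-13).
  A is 6 units north of B: delta (east=+0, north=+6); A at (east=-2, north=-7).
Therefore A relative to E: (east=-2, north=-7).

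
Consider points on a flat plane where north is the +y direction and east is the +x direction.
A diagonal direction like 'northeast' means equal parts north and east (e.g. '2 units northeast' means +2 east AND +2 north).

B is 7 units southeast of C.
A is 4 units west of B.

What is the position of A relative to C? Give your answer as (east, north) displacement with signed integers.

Answer: A is at (east=3, north=-7) relative to C.

Derivation:
Place C at the origin (east=0, north=0).
  B is 7 units southeast of C: delta (east=+7, north=-7); B at (east=7, north=-7).
  A is 4 units west of B: delta (east=-4, north=+0); A at (east=3, north=-7).
Therefore A relative to C: (east=3, north=-7).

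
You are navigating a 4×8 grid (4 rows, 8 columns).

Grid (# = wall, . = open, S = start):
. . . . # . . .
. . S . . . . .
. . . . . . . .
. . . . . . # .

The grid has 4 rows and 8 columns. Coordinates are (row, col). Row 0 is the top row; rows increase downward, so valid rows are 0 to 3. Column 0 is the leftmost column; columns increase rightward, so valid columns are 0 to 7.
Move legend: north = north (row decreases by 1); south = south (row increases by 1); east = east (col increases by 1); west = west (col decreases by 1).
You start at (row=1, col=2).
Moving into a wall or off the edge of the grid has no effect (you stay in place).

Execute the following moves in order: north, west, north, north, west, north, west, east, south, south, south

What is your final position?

Start: (row=1, col=2)
  north (north): (row=1, col=2) -> (row=0, col=2)
  west (west): (row=0, col=2) -> (row=0, col=1)
  north (north): blocked, stay at (row=0, col=1)
  north (north): blocked, stay at (row=0, col=1)
  west (west): (row=0, col=1) -> (row=0, col=0)
  north (north): blocked, stay at (row=0, col=0)
  west (west): blocked, stay at (row=0, col=0)
  east (east): (row=0, col=0) -> (row=0, col=1)
  south (south): (row=0, col=1) -> (row=1, col=1)
  south (south): (row=1, col=1) -> (row=2, col=1)
  south (south): (row=2, col=1) -> (row=3, col=1)
Final: (row=3, col=1)

Answer: Final position: (row=3, col=1)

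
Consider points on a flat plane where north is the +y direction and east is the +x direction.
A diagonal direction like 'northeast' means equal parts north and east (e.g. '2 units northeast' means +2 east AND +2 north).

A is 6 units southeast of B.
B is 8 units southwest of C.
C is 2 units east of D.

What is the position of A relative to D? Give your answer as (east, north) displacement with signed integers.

Place D at the origin (east=0, north=0).
  C is 2 units east of D: delta (east=+2, north=+0); C at (east=2, north=0).
  B is 8 units southwest of C: delta (east=-8, north=-8); B at (east=-6, north=-8).
  A is 6 units southeast of B: delta (east=+6, north=-6); A at (east=0, north=-14).
Therefore A relative to D: (east=0, north=-14).

Answer: A is at (east=0, north=-14) relative to D.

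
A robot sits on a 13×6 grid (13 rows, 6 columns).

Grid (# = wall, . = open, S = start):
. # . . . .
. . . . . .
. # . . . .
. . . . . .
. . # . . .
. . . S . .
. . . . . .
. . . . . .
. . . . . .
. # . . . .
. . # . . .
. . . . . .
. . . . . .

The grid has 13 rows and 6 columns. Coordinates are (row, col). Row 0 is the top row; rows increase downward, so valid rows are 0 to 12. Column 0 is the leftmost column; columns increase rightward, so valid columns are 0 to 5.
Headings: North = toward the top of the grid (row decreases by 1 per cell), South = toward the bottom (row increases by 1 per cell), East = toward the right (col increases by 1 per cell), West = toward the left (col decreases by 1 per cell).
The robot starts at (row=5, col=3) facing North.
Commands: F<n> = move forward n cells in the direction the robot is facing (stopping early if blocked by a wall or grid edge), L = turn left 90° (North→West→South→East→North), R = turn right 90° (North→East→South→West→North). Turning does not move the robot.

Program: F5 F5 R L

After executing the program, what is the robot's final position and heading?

Answer: Final position: (row=0, col=3), facing North

Derivation:
Start: (row=5, col=3), facing North
  F5: move forward 5, now at (row=0, col=3)
  F5: move forward 0/5 (blocked), now at (row=0, col=3)
  R: turn right, now facing East
  L: turn left, now facing North
Final: (row=0, col=3), facing North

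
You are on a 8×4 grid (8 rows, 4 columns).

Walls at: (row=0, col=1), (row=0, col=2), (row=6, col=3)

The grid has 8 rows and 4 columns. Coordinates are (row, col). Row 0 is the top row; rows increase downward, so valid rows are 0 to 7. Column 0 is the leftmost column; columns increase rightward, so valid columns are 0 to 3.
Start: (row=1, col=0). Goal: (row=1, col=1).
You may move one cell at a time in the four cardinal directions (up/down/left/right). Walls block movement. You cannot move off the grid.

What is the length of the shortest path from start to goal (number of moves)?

BFS from (row=1, col=0) until reaching (row=1, col=1):
  Distance 0: (row=1, col=0)
  Distance 1: (row=0, col=0), (row=1, col=1), (row=2, col=0)  <- goal reached here
One shortest path (1 moves): (row=1, col=0) -> (row=1, col=1)

Answer: Shortest path length: 1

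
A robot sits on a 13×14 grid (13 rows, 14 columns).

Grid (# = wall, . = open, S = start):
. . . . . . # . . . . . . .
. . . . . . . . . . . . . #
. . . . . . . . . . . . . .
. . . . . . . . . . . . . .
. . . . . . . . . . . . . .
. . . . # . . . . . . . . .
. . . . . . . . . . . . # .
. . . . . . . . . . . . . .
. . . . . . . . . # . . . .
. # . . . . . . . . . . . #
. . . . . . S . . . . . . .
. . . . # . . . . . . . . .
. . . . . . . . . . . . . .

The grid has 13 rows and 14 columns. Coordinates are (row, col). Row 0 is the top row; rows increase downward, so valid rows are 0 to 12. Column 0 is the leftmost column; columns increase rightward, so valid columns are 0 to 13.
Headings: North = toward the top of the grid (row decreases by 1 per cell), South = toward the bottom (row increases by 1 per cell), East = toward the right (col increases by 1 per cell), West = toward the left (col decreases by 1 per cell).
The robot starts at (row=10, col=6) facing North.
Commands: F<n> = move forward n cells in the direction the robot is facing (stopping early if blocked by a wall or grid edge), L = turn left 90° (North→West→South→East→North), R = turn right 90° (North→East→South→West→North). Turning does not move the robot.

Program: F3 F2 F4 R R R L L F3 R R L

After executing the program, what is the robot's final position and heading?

Start: (row=10, col=6), facing North
  F3: move forward 3, now at (row=7, col=6)
  F2: move forward 2, now at (row=5, col=6)
  F4: move forward 4, now at (row=1, col=6)
  R: turn right, now facing East
  R: turn right, now facing South
  R: turn right, now facing West
  L: turn left, now facing South
  L: turn left, now facing East
  F3: move forward 3, now at (row=1, col=9)
  R: turn right, now facing South
  R: turn right, now facing West
  L: turn left, now facing South
Final: (row=1, col=9), facing South

Answer: Final position: (row=1, col=9), facing South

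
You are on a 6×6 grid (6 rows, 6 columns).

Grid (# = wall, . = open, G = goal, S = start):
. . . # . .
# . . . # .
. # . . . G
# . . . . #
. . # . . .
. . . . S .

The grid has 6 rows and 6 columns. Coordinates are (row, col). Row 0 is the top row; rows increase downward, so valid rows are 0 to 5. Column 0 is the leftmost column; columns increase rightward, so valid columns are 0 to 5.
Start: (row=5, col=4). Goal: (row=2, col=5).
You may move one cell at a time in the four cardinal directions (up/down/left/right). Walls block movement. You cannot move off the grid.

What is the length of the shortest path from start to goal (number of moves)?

Answer: Shortest path length: 4

Derivation:
BFS from (row=5, col=4) until reaching (row=2, col=5):
  Distance 0: (row=5, col=4)
  Distance 1: (row=4, col=4), (row=5, col=3), (row=5, col=5)
  Distance 2: (row=3, col=4), (row=4, col=3), (row=4, col=5), (row=5, col=2)
  Distance 3: (row=2, col=4), (row=3, col=3), (row=5, col=1)
  Distance 4: (row=2, col=3), (row=2, col=5), (row=3, col=2), (row=4, col=1), (row=5, col=0)  <- goal reached here
One shortest path (4 moves): (row=5, col=4) -> (row=4, col=4) -> (row=3, col=4) -> (row=2, col=4) -> (row=2, col=5)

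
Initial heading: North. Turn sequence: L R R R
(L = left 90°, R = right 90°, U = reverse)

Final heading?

Answer: Final heading: South

Derivation:
Start: North
  L (left (90° counter-clockwise)) -> West
  R (right (90° clockwise)) -> North
  R (right (90° clockwise)) -> East
  R (right (90° clockwise)) -> South
Final: South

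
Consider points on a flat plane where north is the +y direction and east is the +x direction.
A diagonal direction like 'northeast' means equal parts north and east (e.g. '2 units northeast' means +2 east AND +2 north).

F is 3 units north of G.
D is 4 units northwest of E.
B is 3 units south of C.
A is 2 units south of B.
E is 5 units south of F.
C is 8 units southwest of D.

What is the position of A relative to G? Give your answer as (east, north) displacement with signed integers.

Answer: A is at (east=-12, north=-11) relative to G.

Derivation:
Place G at the origin (east=0, north=0).
  F is 3 units north of G: delta (east=+0, north=+3); F at (east=0, north=3).
  E is 5 units south of F: delta (east=+0, north=-5); E at (east=0, north=-2).
  D is 4 units northwest of E: delta (east=-4, north=+4); D at (east=-4, north=2).
  C is 8 units southwest of D: delta (east=-8, north=-8); C at (east=-12, north=-6).
  B is 3 units south of C: delta (east=+0, north=-3); B at (east=-12, north=-9).
  A is 2 units south of B: delta (east=+0, north=-2); A at (east=-12, north=-11).
Therefore A relative to G: (east=-12, north=-11).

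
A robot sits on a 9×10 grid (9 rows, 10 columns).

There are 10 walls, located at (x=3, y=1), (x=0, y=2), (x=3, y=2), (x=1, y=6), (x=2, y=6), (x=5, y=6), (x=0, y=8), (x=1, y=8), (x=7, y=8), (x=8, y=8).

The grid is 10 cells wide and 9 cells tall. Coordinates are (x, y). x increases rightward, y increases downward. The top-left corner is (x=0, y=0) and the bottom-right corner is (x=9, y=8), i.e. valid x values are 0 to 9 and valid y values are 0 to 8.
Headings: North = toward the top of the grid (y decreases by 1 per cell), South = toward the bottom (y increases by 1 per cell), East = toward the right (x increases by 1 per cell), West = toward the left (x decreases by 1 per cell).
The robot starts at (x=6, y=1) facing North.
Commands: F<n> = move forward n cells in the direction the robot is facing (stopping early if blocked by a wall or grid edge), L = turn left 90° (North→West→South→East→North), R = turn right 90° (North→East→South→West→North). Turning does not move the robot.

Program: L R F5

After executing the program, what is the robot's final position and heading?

Answer: Final position: (x=6, y=0), facing North

Derivation:
Start: (x=6, y=1), facing North
  L: turn left, now facing West
  R: turn right, now facing North
  F5: move forward 1/5 (blocked), now at (x=6, y=0)
Final: (x=6, y=0), facing North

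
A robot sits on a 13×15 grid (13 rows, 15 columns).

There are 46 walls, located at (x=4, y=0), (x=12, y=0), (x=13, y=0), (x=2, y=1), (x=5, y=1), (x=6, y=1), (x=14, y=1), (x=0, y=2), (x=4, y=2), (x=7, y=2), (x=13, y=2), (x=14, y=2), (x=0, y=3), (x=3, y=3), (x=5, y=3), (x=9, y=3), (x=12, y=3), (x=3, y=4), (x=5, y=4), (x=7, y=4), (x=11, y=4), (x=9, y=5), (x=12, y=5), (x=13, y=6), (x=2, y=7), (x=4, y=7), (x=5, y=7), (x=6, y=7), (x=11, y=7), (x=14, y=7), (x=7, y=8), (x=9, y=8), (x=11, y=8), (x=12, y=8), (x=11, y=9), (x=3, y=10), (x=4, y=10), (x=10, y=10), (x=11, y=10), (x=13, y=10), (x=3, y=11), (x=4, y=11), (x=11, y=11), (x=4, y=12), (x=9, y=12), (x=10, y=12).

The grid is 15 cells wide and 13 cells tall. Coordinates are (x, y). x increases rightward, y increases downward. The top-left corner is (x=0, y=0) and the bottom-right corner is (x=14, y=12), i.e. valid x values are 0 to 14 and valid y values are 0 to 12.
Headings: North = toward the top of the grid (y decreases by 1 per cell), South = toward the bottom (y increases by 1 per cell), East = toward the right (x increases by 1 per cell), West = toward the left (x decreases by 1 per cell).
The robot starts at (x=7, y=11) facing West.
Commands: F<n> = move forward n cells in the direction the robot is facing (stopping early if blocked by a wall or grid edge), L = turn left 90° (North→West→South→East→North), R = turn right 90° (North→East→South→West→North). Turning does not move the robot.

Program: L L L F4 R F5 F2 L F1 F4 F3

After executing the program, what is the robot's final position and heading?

Start: (x=7, y=11), facing West
  L: turn left, now facing South
  L: turn left, now facing East
  L: turn left, now facing North
  F4: move forward 2/4 (blocked), now at (x=7, y=9)
  R: turn right, now facing East
  F5: move forward 3/5 (blocked), now at (x=10, y=9)
  F2: move forward 0/2 (blocked), now at (x=10, y=9)
  L: turn left, now facing North
  F1: move forward 1, now at (x=10, y=8)
  F4: move forward 4, now at (x=10, y=4)
  F3: move forward 3, now at (x=10, y=1)
Final: (x=10, y=1), facing North

Answer: Final position: (x=10, y=1), facing North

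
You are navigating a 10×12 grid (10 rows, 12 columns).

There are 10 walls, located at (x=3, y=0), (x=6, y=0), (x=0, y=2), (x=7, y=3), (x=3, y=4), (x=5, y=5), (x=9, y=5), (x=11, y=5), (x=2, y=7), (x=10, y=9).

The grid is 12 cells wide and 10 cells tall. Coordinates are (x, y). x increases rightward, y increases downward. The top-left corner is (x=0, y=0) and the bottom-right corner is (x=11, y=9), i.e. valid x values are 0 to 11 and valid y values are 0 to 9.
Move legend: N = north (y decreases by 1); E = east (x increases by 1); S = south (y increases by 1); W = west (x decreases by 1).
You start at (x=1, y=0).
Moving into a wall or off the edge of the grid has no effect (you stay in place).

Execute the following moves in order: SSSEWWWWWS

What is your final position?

Start: (x=1, y=0)
  S (south): (x=1, y=0) -> (x=1, y=1)
  S (south): (x=1, y=1) -> (x=1, y=2)
  S (south): (x=1, y=2) -> (x=1, y=3)
  E (east): (x=1, y=3) -> (x=2, y=3)
  W (west): (x=2, y=3) -> (x=1, y=3)
  W (west): (x=1, y=3) -> (x=0, y=3)
  [×3]W (west): blocked, stay at (x=0, y=3)
  S (south): (x=0, y=3) -> (x=0, y=4)
Final: (x=0, y=4)

Answer: Final position: (x=0, y=4)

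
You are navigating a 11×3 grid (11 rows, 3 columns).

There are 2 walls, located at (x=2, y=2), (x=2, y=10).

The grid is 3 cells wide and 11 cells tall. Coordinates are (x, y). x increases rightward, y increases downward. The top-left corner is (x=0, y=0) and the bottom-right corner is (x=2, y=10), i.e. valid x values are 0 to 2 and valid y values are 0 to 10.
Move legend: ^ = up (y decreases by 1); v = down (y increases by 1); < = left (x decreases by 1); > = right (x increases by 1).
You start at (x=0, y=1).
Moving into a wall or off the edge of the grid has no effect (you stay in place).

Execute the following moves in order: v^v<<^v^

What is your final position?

Answer: Final position: (x=0, y=1)

Derivation:
Start: (x=0, y=1)
  v (down): (x=0, y=1) -> (x=0, y=2)
  ^ (up): (x=0, y=2) -> (x=0, y=1)
  v (down): (x=0, y=1) -> (x=0, y=2)
  < (left): blocked, stay at (x=0, y=2)
  < (left): blocked, stay at (x=0, y=2)
  ^ (up): (x=0, y=2) -> (x=0, y=1)
  v (down): (x=0, y=1) -> (x=0, y=2)
  ^ (up): (x=0, y=2) -> (x=0, y=1)
Final: (x=0, y=1)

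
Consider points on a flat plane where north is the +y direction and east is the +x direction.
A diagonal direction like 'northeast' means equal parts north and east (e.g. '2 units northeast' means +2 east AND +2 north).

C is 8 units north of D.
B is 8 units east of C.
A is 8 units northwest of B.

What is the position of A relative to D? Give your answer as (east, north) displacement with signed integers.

Place D at the origin (east=0, north=0).
  C is 8 units north of D: delta (east=+0, north=+8); C at (east=0, north=8).
  B is 8 units east of C: delta (east=+8, north=+0); B at (east=8, north=8).
  A is 8 units northwest of B: delta (east=-8, north=+8); A at (east=0, north=16).
Therefore A relative to D: (east=0, north=16).

Answer: A is at (east=0, north=16) relative to D.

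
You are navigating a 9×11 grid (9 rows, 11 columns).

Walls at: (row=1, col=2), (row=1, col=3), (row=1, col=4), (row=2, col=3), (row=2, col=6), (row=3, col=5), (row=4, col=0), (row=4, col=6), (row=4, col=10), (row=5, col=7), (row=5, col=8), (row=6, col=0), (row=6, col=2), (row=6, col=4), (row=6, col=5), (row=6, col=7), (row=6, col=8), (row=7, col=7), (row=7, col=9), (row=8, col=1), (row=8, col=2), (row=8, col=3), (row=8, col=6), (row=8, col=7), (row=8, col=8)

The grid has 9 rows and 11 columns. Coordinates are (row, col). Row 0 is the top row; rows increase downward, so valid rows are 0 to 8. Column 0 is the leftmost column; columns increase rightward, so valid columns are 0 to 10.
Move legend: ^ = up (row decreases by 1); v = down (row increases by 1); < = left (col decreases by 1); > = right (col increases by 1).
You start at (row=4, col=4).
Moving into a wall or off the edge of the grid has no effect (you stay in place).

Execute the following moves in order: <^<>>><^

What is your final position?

Answer: Final position: (row=3, col=3)

Derivation:
Start: (row=4, col=4)
  < (left): (row=4, col=4) -> (row=4, col=3)
  ^ (up): (row=4, col=3) -> (row=3, col=3)
  < (left): (row=3, col=3) -> (row=3, col=2)
  > (right): (row=3, col=2) -> (row=3, col=3)
  > (right): (row=3, col=3) -> (row=3, col=4)
  > (right): blocked, stay at (row=3, col=4)
  < (left): (row=3, col=4) -> (row=3, col=3)
  ^ (up): blocked, stay at (row=3, col=3)
Final: (row=3, col=3)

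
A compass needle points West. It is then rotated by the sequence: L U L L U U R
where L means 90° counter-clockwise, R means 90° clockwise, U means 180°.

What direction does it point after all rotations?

Start: West
  L (left (90° counter-clockwise)) -> South
  U (U-turn (180°)) -> North
  L (left (90° counter-clockwise)) -> West
  L (left (90° counter-clockwise)) -> South
  U (U-turn (180°)) -> North
  U (U-turn (180°)) -> South
  R (right (90° clockwise)) -> West
Final: West

Answer: Final heading: West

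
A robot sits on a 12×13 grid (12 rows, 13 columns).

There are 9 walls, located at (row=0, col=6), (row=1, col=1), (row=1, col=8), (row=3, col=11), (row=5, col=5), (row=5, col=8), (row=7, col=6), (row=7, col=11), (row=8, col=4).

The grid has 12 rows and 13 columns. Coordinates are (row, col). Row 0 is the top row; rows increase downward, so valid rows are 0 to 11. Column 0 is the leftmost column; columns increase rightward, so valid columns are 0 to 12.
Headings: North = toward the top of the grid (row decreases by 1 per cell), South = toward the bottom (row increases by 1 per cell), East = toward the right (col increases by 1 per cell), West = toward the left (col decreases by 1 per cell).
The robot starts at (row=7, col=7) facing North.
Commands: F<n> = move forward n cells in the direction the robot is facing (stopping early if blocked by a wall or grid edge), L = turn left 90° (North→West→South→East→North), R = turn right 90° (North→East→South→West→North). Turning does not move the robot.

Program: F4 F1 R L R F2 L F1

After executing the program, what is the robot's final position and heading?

Answer: Final position: (row=1, col=9), facing North

Derivation:
Start: (row=7, col=7), facing North
  F4: move forward 4, now at (row=3, col=7)
  F1: move forward 1, now at (row=2, col=7)
  R: turn right, now facing East
  L: turn left, now facing North
  R: turn right, now facing East
  F2: move forward 2, now at (row=2, col=9)
  L: turn left, now facing North
  F1: move forward 1, now at (row=1, col=9)
Final: (row=1, col=9), facing North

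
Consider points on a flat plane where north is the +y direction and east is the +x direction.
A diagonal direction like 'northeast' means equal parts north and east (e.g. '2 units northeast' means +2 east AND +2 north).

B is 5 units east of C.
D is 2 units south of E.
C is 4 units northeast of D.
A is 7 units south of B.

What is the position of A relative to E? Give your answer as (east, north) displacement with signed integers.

Answer: A is at (east=9, north=-5) relative to E.

Derivation:
Place E at the origin (east=0, north=0).
  D is 2 units south of E: delta (east=+0, north=-2); D at (east=0, north=-2).
  C is 4 units northeast of D: delta (east=+4, north=+4); C at (east=4, north=2).
  B is 5 units east of C: delta (east=+5, north=+0); B at (east=9, north=2).
  A is 7 units south of B: delta (east=+0, north=-7); A at (east=9, north=-5).
Therefore A relative to E: (east=9, north=-5).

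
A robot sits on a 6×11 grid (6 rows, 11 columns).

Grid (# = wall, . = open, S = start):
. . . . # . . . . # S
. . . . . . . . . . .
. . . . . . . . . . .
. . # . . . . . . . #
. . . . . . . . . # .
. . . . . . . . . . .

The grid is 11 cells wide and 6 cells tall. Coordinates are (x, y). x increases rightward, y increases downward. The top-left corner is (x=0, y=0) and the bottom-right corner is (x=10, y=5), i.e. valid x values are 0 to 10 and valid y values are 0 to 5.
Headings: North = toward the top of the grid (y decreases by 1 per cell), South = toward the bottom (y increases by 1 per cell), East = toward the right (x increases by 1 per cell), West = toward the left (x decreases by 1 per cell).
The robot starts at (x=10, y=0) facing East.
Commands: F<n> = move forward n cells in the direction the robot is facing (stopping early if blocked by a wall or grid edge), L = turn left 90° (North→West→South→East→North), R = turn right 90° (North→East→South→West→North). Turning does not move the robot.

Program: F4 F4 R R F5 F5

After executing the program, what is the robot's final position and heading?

Answer: Final position: (x=10, y=0), facing West

Derivation:
Start: (x=10, y=0), facing East
  F4: move forward 0/4 (blocked), now at (x=10, y=0)
  F4: move forward 0/4 (blocked), now at (x=10, y=0)
  R: turn right, now facing South
  R: turn right, now facing West
  F5: move forward 0/5 (blocked), now at (x=10, y=0)
  F5: move forward 0/5 (blocked), now at (x=10, y=0)
Final: (x=10, y=0), facing West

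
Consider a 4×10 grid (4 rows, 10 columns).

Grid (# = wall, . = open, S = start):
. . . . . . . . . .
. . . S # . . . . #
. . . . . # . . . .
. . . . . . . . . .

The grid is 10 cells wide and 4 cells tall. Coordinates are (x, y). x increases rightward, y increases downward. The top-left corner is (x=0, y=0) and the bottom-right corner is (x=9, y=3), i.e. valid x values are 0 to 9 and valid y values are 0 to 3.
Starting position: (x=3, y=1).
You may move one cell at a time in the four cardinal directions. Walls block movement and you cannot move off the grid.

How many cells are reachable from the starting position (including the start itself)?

BFS flood-fill from (x=3, y=1):
  Distance 0: (x=3, y=1)
  Distance 1: (x=3, y=0), (x=2, y=1), (x=3, y=2)
  Distance 2: (x=2, y=0), (x=4, y=0), (x=1, y=1), (x=2, y=2), (x=4, y=2), (x=3, y=3)
  Distance 3: (x=1, y=0), (x=5, y=0), (x=0, y=1), (x=1, y=2), (x=2, y=3), (x=4, y=3)
  Distance 4: (x=0, y=0), (x=6, y=0), (x=5, y=1), (x=0, y=2), (x=1, y=3), (x=5, y=3)
  Distance 5: (x=7, y=0), (x=6, y=1), (x=0, y=3), (x=6, y=3)
  Distance 6: (x=8, y=0), (x=7, y=1), (x=6, y=2), (x=7, y=3)
  Distance 7: (x=9, y=0), (x=8, y=1), (x=7, y=2), (x=8, y=3)
  Distance 8: (x=8, y=2), (x=9, y=3)
  Distance 9: (x=9, y=2)
Total reachable: 37 (grid has 37 open cells total)

Answer: Reachable cells: 37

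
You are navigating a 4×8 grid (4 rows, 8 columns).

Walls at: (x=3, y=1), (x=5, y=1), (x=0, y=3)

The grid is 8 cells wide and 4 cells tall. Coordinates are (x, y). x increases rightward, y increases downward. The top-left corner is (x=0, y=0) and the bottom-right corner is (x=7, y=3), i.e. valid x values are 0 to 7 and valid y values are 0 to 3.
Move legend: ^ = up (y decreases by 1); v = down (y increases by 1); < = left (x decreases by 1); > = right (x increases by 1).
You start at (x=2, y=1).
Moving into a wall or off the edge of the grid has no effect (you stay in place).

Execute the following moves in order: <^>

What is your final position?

Answer: Final position: (x=2, y=0)

Derivation:
Start: (x=2, y=1)
  < (left): (x=2, y=1) -> (x=1, y=1)
  ^ (up): (x=1, y=1) -> (x=1, y=0)
  > (right): (x=1, y=0) -> (x=2, y=0)
Final: (x=2, y=0)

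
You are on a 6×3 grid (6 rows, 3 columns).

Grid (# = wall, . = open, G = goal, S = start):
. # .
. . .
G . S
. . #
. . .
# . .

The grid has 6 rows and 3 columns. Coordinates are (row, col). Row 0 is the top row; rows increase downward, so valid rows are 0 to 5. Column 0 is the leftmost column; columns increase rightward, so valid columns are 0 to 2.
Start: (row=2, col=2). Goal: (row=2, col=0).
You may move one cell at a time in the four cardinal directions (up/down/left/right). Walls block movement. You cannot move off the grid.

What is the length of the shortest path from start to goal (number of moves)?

Answer: Shortest path length: 2

Derivation:
BFS from (row=2, col=2) until reaching (row=2, col=0):
  Distance 0: (row=2, col=2)
  Distance 1: (row=1, col=2), (row=2, col=1)
  Distance 2: (row=0, col=2), (row=1, col=1), (row=2, col=0), (row=3, col=1)  <- goal reached here
One shortest path (2 moves): (row=2, col=2) -> (row=2, col=1) -> (row=2, col=0)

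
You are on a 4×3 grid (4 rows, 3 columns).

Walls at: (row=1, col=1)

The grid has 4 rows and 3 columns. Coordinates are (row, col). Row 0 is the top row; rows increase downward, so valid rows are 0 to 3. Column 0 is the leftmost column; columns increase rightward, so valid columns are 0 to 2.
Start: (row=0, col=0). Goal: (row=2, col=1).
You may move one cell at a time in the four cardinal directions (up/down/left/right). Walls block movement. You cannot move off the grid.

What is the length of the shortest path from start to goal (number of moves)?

Answer: Shortest path length: 3

Derivation:
BFS from (row=0, col=0) until reaching (row=2, col=1):
  Distance 0: (row=0, col=0)
  Distance 1: (row=0, col=1), (row=1, col=0)
  Distance 2: (row=0, col=2), (row=2, col=0)
  Distance 3: (row=1, col=2), (row=2, col=1), (row=3, col=0)  <- goal reached here
One shortest path (3 moves): (row=0, col=0) -> (row=1, col=0) -> (row=2, col=0) -> (row=2, col=1)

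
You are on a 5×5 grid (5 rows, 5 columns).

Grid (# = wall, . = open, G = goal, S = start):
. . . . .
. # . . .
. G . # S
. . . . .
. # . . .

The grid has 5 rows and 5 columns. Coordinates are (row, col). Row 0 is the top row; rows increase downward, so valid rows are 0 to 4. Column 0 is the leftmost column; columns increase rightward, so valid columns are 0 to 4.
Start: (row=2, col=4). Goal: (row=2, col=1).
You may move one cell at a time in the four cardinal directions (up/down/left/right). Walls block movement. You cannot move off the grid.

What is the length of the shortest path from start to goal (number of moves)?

Answer: Shortest path length: 5

Derivation:
BFS from (row=2, col=4) until reaching (row=2, col=1):
  Distance 0: (row=2, col=4)
  Distance 1: (row=1, col=4), (row=3, col=4)
  Distance 2: (row=0, col=4), (row=1, col=3), (row=3, col=3), (row=4, col=4)
  Distance 3: (row=0, col=3), (row=1, col=2), (row=3, col=2), (row=4, col=3)
  Distance 4: (row=0, col=2), (row=2, col=2), (row=3, col=1), (row=4, col=2)
  Distance 5: (row=0, col=1), (row=2, col=1), (row=3, col=0)  <- goal reached here
One shortest path (5 moves): (row=2, col=4) -> (row=3, col=4) -> (row=3, col=3) -> (row=3, col=2) -> (row=3, col=1) -> (row=2, col=1)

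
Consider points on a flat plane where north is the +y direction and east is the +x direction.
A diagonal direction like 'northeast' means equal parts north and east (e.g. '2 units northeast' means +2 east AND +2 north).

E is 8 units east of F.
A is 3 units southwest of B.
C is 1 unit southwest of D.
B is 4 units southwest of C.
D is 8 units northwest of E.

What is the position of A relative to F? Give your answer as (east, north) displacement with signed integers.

Place F at the origin (east=0, north=0).
  E is 8 units east of F: delta (east=+8, north=+0); E at (east=8, north=0).
  D is 8 units northwest of E: delta (east=-8, north=+8); D at (east=0, north=8).
  C is 1 unit southwest of D: delta (east=-1, north=-1); C at (east=-1, north=7).
  B is 4 units southwest of C: delta (east=-4, north=-4); B at (east=-5, north=3).
  A is 3 units southwest of B: delta (east=-3, north=-3); A at (east=-8, north=0).
Therefore A relative to F: (east=-8, north=0).

Answer: A is at (east=-8, north=0) relative to F.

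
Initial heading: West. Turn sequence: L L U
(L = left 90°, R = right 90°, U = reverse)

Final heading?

Start: West
  L (left (90° counter-clockwise)) -> South
  L (left (90° counter-clockwise)) -> East
  U (U-turn (180°)) -> West
Final: West

Answer: Final heading: West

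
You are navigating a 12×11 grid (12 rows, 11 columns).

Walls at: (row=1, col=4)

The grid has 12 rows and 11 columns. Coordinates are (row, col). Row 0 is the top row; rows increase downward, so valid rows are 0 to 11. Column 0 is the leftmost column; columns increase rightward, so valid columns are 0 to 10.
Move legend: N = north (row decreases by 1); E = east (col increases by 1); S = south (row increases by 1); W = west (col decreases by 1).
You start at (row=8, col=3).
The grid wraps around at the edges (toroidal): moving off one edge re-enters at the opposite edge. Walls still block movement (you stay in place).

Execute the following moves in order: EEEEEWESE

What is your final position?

Start: (row=8, col=3)
  E (east): (row=8, col=3) -> (row=8, col=4)
  E (east): (row=8, col=4) -> (row=8, col=5)
  E (east): (row=8, col=5) -> (row=8, col=6)
  E (east): (row=8, col=6) -> (row=8, col=7)
  E (east): (row=8, col=7) -> (row=8, col=8)
  W (west): (row=8, col=8) -> (row=8, col=7)
  E (east): (row=8, col=7) -> (row=8, col=8)
  S (south): (row=8, col=8) -> (row=9, col=8)
  E (east): (row=9, col=8) -> (row=9, col=9)
Final: (row=9, col=9)

Answer: Final position: (row=9, col=9)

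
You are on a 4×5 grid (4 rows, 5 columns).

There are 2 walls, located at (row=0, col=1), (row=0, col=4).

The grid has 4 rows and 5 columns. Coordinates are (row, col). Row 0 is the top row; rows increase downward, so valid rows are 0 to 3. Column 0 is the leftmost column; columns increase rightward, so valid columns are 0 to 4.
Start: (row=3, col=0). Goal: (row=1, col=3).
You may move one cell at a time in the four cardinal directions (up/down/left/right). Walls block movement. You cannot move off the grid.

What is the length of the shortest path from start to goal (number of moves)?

BFS from (row=3, col=0) until reaching (row=1, col=3):
  Distance 0: (row=3, col=0)
  Distance 1: (row=2, col=0), (row=3, col=1)
  Distance 2: (row=1, col=0), (row=2, col=1), (row=3, col=2)
  Distance 3: (row=0, col=0), (row=1, col=1), (row=2, col=2), (row=3, col=3)
  Distance 4: (row=1, col=2), (row=2, col=3), (row=3, col=4)
  Distance 5: (row=0, col=2), (row=1, col=3), (row=2, col=4)  <- goal reached here
One shortest path (5 moves): (row=3, col=0) -> (row=3, col=1) -> (row=3, col=2) -> (row=3, col=3) -> (row=2, col=3) -> (row=1, col=3)

Answer: Shortest path length: 5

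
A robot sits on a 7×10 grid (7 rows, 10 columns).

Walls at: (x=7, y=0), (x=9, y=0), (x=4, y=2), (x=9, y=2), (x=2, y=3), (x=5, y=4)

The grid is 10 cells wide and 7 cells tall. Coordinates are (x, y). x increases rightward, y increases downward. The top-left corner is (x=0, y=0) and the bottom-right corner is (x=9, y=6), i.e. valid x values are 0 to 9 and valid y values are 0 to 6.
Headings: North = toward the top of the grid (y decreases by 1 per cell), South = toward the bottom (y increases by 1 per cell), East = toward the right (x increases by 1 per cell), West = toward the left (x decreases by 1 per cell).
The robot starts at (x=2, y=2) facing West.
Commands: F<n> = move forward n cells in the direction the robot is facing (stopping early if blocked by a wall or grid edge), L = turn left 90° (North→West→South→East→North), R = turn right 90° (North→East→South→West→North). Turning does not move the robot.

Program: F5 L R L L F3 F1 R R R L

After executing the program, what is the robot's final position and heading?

Start: (x=2, y=2), facing West
  F5: move forward 2/5 (blocked), now at (x=0, y=2)
  L: turn left, now facing South
  R: turn right, now facing West
  L: turn left, now facing South
  L: turn left, now facing East
  F3: move forward 3, now at (x=3, y=2)
  F1: move forward 0/1 (blocked), now at (x=3, y=2)
  R: turn right, now facing South
  R: turn right, now facing West
  R: turn right, now facing North
  L: turn left, now facing West
Final: (x=3, y=2), facing West

Answer: Final position: (x=3, y=2), facing West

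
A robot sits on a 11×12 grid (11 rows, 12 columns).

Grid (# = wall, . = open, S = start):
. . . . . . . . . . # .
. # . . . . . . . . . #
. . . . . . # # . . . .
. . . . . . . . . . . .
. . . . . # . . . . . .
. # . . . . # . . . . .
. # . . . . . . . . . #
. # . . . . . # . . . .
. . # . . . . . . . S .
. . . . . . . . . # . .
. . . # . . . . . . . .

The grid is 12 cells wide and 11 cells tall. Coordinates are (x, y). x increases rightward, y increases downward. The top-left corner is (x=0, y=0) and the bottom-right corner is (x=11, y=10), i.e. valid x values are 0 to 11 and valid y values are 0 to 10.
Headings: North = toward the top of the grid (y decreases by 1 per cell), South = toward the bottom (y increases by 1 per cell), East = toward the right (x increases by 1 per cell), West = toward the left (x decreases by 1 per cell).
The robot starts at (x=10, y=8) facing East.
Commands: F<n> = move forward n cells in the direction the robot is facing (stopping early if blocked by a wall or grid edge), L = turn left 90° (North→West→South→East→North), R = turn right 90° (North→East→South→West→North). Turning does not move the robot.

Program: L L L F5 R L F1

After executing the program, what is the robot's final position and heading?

Start: (x=10, y=8), facing East
  L: turn left, now facing North
  L: turn left, now facing West
  L: turn left, now facing South
  F5: move forward 2/5 (blocked), now at (x=10, y=10)
  R: turn right, now facing West
  L: turn left, now facing South
  F1: move forward 0/1 (blocked), now at (x=10, y=10)
Final: (x=10, y=10), facing South

Answer: Final position: (x=10, y=10), facing South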